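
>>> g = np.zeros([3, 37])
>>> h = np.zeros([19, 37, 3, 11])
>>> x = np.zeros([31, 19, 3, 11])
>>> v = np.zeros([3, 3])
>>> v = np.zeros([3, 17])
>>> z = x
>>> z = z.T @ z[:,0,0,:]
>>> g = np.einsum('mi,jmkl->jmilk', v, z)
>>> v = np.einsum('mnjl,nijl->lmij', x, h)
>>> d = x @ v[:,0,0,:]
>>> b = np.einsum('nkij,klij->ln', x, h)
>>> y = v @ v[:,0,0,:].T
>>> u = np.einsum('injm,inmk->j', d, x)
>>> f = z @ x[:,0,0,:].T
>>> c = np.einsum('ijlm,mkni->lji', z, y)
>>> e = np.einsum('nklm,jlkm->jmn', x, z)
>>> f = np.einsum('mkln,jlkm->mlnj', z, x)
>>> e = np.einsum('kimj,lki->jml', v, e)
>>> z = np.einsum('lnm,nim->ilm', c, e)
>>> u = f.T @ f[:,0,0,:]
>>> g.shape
(11, 3, 17, 11, 19)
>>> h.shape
(19, 37, 3, 11)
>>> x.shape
(31, 19, 3, 11)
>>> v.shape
(11, 31, 37, 3)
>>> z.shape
(37, 19, 11)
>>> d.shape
(31, 19, 3, 3)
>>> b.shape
(37, 31)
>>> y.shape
(11, 31, 37, 11)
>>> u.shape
(31, 11, 19, 31)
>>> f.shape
(11, 19, 11, 31)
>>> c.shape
(19, 3, 11)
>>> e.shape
(3, 37, 11)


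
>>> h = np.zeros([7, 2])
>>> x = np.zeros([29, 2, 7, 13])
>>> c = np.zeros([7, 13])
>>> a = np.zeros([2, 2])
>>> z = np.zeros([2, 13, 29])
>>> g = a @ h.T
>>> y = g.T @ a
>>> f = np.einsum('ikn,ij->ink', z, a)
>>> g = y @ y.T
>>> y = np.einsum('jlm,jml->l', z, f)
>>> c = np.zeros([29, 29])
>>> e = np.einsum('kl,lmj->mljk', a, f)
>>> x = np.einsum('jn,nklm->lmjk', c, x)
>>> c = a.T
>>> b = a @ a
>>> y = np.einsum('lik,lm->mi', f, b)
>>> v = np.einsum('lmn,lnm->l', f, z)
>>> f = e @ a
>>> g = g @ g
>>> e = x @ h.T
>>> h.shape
(7, 2)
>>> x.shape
(7, 13, 29, 2)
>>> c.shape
(2, 2)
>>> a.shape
(2, 2)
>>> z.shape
(2, 13, 29)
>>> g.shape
(7, 7)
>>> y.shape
(2, 29)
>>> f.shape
(29, 2, 13, 2)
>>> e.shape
(7, 13, 29, 7)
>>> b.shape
(2, 2)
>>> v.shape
(2,)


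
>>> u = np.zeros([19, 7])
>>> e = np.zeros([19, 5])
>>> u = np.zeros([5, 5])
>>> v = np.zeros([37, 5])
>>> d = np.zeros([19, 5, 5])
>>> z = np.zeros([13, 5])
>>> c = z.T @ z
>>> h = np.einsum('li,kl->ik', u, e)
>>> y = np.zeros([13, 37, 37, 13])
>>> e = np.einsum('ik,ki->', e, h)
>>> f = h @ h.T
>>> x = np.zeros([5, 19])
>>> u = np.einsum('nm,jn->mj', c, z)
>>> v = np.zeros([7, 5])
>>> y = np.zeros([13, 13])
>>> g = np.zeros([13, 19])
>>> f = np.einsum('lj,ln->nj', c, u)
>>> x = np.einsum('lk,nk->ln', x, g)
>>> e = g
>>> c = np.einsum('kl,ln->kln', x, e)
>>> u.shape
(5, 13)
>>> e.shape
(13, 19)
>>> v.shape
(7, 5)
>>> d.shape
(19, 5, 5)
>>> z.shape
(13, 5)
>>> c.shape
(5, 13, 19)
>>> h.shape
(5, 19)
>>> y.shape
(13, 13)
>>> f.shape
(13, 5)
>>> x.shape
(5, 13)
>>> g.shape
(13, 19)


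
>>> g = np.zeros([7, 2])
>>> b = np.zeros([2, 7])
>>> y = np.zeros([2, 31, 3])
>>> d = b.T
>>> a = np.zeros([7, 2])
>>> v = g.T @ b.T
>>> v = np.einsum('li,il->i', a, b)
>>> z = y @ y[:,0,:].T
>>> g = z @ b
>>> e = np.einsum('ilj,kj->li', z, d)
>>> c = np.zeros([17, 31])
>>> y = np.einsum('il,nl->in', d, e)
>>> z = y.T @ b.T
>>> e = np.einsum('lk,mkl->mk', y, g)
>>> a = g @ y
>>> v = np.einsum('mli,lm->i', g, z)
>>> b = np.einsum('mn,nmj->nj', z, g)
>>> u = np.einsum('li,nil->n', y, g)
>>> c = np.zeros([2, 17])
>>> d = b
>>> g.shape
(2, 31, 7)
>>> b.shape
(2, 7)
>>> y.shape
(7, 31)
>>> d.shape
(2, 7)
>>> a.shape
(2, 31, 31)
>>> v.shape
(7,)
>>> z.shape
(31, 2)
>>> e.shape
(2, 31)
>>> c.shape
(2, 17)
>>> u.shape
(2,)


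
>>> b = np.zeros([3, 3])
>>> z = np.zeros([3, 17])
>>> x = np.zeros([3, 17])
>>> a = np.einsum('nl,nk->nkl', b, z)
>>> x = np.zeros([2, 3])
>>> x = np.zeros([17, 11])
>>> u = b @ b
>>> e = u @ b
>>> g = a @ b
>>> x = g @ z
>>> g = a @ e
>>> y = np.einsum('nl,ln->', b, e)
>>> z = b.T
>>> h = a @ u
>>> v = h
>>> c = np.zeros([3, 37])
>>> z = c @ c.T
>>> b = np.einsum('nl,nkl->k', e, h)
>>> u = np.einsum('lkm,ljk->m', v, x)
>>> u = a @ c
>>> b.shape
(17,)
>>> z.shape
(3, 3)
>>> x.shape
(3, 17, 17)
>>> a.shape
(3, 17, 3)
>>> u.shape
(3, 17, 37)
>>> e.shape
(3, 3)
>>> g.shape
(3, 17, 3)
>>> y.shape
()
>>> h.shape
(3, 17, 3)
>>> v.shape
(3, 17, 3)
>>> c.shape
(3, 37)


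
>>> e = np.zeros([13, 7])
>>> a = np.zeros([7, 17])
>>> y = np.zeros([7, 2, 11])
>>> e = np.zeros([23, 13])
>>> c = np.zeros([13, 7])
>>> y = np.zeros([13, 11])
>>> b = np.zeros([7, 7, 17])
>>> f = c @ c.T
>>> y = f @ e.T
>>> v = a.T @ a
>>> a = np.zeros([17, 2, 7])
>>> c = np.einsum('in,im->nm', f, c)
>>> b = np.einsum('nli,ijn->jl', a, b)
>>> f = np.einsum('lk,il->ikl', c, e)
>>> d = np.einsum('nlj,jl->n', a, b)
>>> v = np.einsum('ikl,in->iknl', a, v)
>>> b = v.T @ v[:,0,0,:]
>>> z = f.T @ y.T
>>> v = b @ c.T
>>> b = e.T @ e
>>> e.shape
(23, 13)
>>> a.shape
(17, 2, 7)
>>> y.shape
(13, 23)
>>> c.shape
(13, 7)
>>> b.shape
(13, 13)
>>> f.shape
(23, 7, 13)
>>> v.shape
(7, 17, 2, 13)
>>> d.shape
(17,)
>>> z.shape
(13, 7, 13)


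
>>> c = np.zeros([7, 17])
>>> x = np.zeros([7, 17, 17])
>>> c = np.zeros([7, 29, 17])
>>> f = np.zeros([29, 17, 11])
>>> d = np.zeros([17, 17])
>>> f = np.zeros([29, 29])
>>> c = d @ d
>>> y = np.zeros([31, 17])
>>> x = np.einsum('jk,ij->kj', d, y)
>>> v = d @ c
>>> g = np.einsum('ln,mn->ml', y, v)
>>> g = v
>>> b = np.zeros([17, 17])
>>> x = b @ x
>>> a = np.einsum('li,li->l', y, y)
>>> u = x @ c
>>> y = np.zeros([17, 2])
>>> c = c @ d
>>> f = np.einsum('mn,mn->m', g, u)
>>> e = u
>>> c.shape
(17, 17)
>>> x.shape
(17, 17)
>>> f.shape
(17,)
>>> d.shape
(17, 17)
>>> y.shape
(17, 2)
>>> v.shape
(17, 17)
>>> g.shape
(17, 17)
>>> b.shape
(17, 17)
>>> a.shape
(31,)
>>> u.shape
(17, 17)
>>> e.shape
(17, 17)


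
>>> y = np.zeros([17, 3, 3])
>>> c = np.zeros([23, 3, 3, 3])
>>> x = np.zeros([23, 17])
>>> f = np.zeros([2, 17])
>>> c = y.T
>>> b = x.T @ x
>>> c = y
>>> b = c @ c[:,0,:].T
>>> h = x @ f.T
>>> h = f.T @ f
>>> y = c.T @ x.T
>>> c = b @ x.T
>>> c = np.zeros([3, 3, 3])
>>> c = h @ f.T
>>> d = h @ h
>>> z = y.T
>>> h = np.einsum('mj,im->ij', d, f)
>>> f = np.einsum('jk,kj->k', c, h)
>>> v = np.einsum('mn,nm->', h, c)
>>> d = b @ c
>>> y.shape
(3, 3, 23)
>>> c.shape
(17, 2)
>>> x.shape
(23, 17)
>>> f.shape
(2,)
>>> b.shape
(17, 3, 17)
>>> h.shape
(2, 17)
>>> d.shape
(17, 3, 2)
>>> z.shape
(23, 3, 3)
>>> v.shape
()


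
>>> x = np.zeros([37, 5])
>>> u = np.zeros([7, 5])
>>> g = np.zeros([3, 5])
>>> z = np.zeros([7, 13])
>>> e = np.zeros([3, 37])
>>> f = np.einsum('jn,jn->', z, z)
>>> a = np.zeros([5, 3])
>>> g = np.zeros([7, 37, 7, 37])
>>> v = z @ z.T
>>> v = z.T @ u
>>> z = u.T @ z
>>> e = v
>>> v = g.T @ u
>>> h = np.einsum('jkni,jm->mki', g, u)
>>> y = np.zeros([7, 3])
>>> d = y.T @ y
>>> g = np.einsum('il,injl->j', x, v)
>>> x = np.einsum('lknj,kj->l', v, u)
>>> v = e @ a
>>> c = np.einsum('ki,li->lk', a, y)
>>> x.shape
(37,)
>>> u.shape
(7, 5)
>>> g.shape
(37,)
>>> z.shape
(5, 13)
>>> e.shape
(13, 5)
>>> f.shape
()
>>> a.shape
(5, 3)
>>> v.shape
(13, 3)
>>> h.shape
(5, 37, 37)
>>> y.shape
(7, 3)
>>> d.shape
(3, 3)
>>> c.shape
(7, 5)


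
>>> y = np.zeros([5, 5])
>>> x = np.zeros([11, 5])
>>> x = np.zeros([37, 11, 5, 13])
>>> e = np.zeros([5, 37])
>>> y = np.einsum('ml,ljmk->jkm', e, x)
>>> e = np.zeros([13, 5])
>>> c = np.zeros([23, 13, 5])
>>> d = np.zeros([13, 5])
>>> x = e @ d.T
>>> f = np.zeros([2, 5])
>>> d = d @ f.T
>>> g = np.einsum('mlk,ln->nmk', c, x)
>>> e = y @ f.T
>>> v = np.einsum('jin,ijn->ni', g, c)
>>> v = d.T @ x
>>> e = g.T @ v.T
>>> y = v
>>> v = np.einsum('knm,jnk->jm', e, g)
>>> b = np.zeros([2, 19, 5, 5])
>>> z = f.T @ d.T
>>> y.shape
(2, 13)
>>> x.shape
(13, 13)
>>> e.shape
(5, 23, 2)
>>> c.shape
(23, 13, 5)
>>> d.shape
(13, 2)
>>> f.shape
(2, 5)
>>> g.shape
(13, 23, 5)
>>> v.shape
(13, 2)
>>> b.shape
(2, 19, 5, 5)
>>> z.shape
(5, 13)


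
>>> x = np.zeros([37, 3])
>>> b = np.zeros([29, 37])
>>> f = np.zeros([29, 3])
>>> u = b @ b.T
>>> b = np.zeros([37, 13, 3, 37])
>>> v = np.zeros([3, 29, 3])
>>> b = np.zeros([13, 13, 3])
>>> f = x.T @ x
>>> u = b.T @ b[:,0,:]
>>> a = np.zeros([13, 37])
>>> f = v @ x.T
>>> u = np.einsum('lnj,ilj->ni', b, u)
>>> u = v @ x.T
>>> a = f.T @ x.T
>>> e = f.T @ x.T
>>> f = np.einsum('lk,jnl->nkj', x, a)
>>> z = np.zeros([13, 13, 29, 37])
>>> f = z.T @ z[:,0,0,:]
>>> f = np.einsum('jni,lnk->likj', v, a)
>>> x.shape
(37, 3)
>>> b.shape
(13, 13, 3)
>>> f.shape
(37, 3, 37, 3)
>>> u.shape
(3, 29, 37)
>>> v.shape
(3, 29, 3)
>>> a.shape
(37, 29, 37)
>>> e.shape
(37, 29, 37)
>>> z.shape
(13, 13, 29, 37)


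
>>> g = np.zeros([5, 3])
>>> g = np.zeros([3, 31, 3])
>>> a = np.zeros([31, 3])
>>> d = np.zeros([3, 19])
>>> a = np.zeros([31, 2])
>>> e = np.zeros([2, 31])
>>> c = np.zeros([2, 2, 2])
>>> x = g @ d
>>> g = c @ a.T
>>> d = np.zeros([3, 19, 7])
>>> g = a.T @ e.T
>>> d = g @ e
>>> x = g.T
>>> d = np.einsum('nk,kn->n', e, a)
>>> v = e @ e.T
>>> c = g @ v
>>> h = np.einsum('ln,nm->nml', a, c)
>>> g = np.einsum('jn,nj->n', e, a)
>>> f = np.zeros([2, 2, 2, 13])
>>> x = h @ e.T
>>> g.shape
(31,)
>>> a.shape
(31, 2)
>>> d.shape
(2,)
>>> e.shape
(2, 31)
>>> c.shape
(2, 2)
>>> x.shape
(2, 2, 2)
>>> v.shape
(2, 2)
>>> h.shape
(2, 2, 31)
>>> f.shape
(2, 2, 2, 13)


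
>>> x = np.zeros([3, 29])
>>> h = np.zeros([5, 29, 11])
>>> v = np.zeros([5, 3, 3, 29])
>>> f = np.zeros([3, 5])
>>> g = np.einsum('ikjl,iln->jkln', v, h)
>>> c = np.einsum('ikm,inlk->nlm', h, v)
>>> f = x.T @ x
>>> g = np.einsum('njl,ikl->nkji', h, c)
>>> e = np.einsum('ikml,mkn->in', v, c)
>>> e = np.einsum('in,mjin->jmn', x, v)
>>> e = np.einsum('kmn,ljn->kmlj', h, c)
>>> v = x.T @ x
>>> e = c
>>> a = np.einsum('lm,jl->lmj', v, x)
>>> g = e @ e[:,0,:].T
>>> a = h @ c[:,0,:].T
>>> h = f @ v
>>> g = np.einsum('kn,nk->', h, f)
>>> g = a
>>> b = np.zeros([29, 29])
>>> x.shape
(3, 29)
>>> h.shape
(29, 29)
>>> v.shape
(29, 29)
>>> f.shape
(29, 29)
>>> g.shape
(5, 29, 3)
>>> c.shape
(3, 3, 11)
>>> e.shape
(3, 3, 11)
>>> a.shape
(5, 29, 3)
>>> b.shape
(29, 29)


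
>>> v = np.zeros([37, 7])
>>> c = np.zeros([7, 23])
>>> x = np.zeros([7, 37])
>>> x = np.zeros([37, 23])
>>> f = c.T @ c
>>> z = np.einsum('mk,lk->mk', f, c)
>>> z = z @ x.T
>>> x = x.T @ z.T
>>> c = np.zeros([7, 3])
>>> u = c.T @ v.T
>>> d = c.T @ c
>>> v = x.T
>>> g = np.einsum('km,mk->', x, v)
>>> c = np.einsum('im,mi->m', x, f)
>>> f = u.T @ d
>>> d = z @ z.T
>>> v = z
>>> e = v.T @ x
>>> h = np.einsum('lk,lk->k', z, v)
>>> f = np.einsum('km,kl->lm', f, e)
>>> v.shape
(23, 37)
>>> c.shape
(23,)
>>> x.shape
(23, 23)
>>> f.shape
(23, 3)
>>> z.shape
(23, 37)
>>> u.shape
(3, 37)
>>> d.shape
(23, 23)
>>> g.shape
()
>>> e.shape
(37, 23)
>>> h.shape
(37,)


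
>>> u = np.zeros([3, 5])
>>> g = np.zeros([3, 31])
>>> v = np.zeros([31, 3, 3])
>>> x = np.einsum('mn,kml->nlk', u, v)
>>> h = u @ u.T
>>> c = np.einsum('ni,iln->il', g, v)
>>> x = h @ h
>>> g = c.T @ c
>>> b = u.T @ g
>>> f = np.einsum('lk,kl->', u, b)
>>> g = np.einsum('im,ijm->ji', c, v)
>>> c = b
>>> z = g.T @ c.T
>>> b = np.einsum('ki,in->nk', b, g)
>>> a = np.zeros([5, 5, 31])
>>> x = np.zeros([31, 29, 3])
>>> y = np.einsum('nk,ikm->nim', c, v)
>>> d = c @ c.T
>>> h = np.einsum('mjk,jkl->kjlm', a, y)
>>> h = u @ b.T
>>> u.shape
(3, 5)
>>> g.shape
(3, 31)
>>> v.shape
(31, 3, 3)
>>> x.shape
(31, 29, 3)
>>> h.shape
(3, 31)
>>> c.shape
(5, 3)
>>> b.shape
(31, 5)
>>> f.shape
()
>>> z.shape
(31, 5)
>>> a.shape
(5, 5, 31)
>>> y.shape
(5, 31, 3)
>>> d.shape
(5, 5)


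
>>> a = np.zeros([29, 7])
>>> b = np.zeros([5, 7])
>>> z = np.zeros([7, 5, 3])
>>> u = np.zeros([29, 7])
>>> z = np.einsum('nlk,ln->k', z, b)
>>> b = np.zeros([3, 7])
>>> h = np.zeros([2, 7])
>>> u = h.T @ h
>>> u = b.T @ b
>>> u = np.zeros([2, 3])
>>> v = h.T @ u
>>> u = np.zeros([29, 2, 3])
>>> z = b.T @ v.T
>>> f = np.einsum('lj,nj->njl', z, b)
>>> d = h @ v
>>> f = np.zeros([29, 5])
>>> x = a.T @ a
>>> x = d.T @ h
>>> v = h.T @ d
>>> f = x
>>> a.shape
(29, 7)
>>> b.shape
(3, 7)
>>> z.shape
(7, 7)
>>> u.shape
(29, 2, 3)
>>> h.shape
(2, 7)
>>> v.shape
(7, 3)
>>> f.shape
(3, 7)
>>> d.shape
(2, 3)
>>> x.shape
(3, 7)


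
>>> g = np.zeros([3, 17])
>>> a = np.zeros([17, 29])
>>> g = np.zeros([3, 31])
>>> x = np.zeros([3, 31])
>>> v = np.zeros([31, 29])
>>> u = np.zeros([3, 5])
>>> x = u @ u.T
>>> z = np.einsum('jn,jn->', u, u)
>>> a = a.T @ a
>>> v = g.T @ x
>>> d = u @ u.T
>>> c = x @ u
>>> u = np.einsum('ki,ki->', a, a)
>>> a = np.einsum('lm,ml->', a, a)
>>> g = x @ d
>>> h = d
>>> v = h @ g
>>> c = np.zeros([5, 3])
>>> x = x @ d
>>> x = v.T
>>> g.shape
(3, 3)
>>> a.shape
()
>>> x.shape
(3, 3)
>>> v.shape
(3, 3)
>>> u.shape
()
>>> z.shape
()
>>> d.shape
(3, 3)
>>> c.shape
(5, 3)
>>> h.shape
(3, 3)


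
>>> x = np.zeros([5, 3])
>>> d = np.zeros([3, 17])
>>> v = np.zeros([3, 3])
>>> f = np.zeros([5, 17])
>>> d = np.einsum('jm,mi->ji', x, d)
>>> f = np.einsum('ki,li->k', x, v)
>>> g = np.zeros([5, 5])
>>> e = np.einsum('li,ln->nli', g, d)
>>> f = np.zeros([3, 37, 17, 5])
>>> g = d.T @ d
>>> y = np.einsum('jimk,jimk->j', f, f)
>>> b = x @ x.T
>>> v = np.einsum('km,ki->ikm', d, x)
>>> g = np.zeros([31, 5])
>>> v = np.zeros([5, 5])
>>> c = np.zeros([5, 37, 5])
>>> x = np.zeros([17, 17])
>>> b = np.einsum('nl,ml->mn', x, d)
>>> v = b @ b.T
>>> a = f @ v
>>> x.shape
(17, 17)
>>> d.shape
(5, 17)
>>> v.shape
(5, 5)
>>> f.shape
(3, 37, 17, 5)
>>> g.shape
(31, 5)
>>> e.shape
(17, 5, 5)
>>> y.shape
(3,)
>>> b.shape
(5, 17)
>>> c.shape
(5, 37, 5)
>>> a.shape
(3, 37, 17, 5)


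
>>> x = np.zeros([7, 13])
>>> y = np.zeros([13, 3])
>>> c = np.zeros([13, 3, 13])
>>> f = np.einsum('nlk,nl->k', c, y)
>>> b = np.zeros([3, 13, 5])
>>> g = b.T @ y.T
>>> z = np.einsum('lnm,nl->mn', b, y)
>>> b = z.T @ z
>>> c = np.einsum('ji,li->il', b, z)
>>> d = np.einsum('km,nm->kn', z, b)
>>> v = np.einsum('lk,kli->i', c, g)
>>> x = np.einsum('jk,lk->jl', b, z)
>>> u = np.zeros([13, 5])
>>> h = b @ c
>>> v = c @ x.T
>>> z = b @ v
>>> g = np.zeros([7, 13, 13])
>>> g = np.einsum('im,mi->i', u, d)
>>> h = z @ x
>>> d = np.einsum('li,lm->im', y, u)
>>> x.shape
(13, 5)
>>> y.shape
(13, 3)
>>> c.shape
(13, 5)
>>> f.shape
(13,)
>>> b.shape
(13, 13)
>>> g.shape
(13,)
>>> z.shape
(13, 13)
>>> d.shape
(3, 5)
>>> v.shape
(13, 13)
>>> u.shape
(13, 5)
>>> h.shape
(13, 5)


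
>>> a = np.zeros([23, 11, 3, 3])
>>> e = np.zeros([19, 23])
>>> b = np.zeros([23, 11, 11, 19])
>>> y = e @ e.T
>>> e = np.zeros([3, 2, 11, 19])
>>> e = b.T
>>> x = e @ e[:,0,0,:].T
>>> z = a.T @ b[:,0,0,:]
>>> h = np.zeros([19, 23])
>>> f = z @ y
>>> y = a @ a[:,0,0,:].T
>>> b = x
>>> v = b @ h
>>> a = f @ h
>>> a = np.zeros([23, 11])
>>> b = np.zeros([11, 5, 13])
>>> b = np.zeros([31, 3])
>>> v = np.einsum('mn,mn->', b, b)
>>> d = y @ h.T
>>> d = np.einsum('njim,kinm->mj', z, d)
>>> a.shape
(23, 11)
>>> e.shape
(19, 11, 11, 23)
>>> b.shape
(31, 3)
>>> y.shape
(23, 11, 3, 23)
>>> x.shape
(19, 11, 11, 19)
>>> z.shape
(3, 3, 11, 19)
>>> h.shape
(19, 23)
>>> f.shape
(3, 3, 11, 19)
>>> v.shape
()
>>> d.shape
(19, 3)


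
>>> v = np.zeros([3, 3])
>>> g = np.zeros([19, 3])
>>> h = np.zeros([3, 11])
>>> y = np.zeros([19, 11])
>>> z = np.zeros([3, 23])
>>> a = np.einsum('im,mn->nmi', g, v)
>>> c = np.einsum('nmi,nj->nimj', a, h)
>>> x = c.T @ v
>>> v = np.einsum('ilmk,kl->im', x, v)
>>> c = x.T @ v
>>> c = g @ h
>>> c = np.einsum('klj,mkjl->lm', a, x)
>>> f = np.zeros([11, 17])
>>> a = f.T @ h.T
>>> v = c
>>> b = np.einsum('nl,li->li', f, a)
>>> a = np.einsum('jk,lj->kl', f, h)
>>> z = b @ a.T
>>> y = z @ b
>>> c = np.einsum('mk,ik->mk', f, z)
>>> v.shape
(3, 11)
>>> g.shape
(19, 3)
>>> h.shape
(3, 11)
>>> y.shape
(17, 3)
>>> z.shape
(17, 17)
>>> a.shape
(17, 3)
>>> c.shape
(11, 17)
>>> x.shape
(11, 3, 19, 3)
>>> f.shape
(11, 17)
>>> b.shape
(17, 3)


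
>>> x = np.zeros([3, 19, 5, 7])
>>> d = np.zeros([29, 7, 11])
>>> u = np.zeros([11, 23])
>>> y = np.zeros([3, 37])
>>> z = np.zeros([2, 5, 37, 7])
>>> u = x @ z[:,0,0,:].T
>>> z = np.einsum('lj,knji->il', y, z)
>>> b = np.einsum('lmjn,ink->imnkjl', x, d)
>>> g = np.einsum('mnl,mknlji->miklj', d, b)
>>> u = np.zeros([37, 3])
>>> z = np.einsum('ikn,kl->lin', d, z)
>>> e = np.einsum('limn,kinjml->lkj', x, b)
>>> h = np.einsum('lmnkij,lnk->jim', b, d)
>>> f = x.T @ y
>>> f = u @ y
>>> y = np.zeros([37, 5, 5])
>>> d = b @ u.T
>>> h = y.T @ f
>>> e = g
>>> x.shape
(3, 19, 5, 7)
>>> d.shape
(29, 19, 7, 11, 5, 37)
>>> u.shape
(37, 3)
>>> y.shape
(37, 5, 5)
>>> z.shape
(3, 29, 11)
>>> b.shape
(29, 19, 7, 11, 5, 3)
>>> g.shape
(29, 3, 19, 11, 5)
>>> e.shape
(29, 3, 19, 11, 5)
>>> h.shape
(5, 5, 37)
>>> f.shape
(37, 37)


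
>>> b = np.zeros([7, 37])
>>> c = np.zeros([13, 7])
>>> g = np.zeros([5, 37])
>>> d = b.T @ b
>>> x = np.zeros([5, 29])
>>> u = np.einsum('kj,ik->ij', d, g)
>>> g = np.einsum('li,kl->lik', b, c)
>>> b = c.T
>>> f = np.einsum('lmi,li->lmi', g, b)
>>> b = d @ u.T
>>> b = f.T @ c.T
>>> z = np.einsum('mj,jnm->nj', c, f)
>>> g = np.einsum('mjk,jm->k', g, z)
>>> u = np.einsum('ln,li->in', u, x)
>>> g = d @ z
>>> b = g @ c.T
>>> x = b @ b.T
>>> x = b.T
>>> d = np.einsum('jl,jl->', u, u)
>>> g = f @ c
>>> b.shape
(37, 13)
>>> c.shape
(13, 7)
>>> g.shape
(7, 37, 7)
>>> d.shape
()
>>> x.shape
(13, 37)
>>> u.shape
(29, 37)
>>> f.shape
(7, 37, 13)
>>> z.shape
(37, 7)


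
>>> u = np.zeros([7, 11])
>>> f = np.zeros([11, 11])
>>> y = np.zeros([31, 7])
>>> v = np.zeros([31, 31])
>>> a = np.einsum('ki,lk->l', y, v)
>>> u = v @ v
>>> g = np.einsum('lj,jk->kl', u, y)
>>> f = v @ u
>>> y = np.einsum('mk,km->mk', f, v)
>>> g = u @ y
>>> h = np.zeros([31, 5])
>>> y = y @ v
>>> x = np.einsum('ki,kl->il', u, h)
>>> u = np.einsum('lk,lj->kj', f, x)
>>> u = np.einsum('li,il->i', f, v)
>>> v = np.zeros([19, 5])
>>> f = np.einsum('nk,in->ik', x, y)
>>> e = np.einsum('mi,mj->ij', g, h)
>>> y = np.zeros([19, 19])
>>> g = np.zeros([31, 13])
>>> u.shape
(31,)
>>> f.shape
(31, 5)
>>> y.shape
(19, 19)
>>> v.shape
(19, 5)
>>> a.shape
(31,)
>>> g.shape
(31, 13)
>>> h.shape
(31, 5)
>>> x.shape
(31, 5)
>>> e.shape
(31, 5)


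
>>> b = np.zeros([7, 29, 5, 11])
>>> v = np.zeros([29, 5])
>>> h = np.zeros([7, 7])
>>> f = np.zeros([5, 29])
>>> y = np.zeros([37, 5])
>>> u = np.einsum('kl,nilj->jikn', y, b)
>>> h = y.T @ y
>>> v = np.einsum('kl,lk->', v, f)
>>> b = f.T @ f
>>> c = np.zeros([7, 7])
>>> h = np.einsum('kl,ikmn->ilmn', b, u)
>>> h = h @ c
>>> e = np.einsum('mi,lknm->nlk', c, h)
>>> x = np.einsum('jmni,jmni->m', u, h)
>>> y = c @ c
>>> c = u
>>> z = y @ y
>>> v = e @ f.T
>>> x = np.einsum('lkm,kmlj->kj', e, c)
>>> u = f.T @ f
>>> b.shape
(29, 29)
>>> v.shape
(37, 11, 5)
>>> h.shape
(11, 29, 37, 7)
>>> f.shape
(5, 29)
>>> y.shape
(7, 7)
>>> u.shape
(29, 29)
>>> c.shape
(11, 29, 37, 7)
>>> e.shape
(37, 11, 29)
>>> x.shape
(11, 7)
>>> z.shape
(7, 7)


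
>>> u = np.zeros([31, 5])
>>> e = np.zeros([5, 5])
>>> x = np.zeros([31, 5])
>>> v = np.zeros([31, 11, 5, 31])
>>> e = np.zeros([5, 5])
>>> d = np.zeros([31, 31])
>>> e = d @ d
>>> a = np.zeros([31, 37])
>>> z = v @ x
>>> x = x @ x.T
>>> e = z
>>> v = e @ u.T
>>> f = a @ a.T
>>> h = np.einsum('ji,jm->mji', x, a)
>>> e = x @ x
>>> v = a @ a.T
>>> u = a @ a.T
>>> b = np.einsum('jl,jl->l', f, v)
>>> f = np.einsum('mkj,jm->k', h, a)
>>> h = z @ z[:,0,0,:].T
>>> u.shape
(31, 31)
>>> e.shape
(31, 31)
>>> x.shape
(31, 31)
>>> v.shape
(31, 31)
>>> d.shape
(31, 31)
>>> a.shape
(31, 37)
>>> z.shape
(31, 11, 5, 5)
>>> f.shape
(31,)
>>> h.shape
(31, 11, 5, 31)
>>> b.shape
(31,)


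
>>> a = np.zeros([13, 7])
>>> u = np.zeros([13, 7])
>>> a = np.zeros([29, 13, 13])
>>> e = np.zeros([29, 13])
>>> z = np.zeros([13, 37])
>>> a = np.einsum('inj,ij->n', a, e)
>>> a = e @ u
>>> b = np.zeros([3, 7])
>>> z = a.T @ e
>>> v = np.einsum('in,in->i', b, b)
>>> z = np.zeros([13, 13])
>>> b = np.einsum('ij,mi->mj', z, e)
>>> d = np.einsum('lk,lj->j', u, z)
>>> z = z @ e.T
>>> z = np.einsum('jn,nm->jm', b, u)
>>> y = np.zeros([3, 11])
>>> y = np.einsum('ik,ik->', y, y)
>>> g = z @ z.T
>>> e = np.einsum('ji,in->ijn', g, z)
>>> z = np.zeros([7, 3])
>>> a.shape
(29, 7)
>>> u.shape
(13, 7)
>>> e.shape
(29, 29, 7)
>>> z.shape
(7, 3)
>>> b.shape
(29, 13)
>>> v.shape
(3,)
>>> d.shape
(13,)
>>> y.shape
()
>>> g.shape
(29, 29)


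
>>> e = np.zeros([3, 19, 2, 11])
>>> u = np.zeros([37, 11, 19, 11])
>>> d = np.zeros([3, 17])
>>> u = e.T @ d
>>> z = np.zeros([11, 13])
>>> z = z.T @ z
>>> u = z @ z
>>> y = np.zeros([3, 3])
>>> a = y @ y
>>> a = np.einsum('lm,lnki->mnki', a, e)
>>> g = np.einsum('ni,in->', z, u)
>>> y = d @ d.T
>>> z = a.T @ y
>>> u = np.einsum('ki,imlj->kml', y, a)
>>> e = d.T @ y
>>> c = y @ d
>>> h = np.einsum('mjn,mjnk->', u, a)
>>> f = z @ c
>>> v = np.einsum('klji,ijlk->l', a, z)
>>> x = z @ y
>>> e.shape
(17, 3)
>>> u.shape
(3, 19, 2)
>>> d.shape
(3, 17)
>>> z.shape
(11, 2, 19, 3)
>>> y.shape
(3, 3)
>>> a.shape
(3, 19, 2, 11)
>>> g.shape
()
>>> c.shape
(3, 17)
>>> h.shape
()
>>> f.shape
(11, 2, 19, 17)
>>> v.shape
(19,)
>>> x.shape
(11, 2, 19, 3)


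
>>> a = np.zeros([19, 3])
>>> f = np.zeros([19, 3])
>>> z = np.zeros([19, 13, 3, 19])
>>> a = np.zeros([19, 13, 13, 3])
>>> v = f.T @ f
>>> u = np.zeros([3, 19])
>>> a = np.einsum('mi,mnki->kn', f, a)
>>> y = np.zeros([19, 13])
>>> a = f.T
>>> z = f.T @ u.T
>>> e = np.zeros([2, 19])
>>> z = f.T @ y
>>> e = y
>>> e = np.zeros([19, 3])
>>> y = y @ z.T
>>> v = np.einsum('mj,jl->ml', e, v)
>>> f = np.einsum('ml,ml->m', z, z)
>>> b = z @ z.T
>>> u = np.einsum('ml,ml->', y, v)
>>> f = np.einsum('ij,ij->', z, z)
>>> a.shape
(3, 19)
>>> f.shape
()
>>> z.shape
(3, 13)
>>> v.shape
(19, 3)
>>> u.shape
()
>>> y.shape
(19, 3)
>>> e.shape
(19, 3)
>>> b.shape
(3, 3)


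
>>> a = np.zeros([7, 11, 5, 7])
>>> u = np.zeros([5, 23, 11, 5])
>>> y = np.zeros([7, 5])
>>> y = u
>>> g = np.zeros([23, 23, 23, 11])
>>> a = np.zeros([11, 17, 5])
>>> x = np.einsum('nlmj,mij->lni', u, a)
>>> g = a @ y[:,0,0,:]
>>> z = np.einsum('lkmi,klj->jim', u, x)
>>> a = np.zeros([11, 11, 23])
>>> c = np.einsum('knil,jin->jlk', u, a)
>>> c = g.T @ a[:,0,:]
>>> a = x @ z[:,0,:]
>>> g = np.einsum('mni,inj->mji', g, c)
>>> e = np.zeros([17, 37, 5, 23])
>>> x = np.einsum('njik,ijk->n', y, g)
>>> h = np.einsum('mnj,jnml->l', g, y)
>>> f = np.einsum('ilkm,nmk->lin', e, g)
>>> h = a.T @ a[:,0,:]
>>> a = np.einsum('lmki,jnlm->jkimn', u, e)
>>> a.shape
(17, 11, 5, 23, 37)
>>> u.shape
(5, 23, 11, 5)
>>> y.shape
(5, 23, 11, 5)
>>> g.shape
(11, 23, 5)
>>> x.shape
(5,)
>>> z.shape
(17, 5, 11)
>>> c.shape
(5, 17, 23)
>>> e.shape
(17, 37, 5, 23)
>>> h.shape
(11, 5, 11)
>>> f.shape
(37, 17, 11)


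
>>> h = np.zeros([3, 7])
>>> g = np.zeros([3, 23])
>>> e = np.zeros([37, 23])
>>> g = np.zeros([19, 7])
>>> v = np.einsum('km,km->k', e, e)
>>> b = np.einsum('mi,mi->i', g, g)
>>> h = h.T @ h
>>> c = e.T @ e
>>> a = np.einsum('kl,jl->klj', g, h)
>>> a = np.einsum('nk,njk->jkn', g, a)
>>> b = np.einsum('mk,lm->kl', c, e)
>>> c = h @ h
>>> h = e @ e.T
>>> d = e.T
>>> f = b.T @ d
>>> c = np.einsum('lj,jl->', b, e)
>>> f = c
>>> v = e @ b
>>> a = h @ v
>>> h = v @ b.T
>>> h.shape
(37, 23)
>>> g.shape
(19, 7)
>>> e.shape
(37, 23)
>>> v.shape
(37, 37)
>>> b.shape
(23, 37)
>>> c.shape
()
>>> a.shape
(37, 37)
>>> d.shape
(23, 37)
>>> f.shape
()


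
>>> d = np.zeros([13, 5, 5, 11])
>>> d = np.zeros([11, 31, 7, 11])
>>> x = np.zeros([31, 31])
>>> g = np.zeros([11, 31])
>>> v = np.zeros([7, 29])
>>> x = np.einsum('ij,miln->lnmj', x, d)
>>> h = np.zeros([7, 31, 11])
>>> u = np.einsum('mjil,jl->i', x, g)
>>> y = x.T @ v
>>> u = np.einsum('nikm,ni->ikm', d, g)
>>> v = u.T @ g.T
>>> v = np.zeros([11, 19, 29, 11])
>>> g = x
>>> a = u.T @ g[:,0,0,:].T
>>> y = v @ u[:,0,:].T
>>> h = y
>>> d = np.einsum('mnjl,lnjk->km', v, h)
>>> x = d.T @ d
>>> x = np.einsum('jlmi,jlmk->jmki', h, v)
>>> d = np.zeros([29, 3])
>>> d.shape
(29, 3)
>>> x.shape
(11, 29, 11, 31)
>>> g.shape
(7, 11, 11, 31)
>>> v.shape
(11, 19, 29, 11)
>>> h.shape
(11, 19, 29, 31)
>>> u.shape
(31, 7, 11)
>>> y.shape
(11, 19, 29, 31)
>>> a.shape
(11, 7, 7)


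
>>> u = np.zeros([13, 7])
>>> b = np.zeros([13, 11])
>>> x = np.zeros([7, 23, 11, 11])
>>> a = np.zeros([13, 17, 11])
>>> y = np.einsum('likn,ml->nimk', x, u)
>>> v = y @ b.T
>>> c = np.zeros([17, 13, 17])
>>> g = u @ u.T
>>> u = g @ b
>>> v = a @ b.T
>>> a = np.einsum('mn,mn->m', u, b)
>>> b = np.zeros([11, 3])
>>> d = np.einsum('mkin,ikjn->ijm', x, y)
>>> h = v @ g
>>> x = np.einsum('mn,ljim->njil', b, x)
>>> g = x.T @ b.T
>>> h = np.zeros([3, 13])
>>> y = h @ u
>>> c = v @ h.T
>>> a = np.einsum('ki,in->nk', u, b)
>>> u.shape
(13, 11)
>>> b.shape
(11, 3)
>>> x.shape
(3, 23, 11, 7)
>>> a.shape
(3, 13)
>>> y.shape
(3, 11)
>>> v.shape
(13, 17, 13)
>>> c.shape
(13, 17, 3)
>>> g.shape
(7, 11, 23, 11)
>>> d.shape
(11, 13, 7)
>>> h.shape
(3, 13)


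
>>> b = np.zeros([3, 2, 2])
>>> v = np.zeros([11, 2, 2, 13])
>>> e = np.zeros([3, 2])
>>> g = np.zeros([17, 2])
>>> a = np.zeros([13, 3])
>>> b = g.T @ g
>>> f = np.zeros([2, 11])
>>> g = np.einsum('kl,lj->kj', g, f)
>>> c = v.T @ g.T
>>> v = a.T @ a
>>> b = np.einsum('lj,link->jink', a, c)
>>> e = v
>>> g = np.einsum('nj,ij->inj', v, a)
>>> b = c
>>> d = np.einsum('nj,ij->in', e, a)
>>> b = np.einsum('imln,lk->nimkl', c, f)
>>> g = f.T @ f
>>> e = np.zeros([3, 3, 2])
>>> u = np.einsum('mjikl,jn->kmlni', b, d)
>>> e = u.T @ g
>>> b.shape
(17, 13, 2, 11, 2)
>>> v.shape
(3, 3)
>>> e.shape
(2, 3, 2, 17, 11)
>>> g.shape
(11, 11)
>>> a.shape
(13, 3)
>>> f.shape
(2, 11)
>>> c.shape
(13, 2, 2, 17)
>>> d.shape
(13, 3)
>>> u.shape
(11, 17, 2, 3, 2)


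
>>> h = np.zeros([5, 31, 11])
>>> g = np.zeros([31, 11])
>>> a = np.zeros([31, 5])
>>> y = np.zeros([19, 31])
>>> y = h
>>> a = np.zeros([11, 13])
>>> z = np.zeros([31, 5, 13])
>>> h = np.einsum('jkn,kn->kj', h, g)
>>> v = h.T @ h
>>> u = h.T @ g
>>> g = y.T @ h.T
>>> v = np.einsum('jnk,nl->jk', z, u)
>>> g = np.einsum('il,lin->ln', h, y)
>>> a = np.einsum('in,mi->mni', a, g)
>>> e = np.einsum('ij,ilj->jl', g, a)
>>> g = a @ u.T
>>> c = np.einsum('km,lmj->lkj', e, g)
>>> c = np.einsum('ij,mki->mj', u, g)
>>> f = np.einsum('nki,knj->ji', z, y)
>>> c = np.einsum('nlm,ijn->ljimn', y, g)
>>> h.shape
(31, 5)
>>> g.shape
(5, 13, 5)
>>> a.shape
(5, 13, 11)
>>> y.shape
(5, 31, 11)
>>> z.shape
(31, 5, 13)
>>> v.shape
(31, 13)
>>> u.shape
(5, 11)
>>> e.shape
(11, 13)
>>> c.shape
(31, 13, 5, 11, 5)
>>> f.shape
(11, 13)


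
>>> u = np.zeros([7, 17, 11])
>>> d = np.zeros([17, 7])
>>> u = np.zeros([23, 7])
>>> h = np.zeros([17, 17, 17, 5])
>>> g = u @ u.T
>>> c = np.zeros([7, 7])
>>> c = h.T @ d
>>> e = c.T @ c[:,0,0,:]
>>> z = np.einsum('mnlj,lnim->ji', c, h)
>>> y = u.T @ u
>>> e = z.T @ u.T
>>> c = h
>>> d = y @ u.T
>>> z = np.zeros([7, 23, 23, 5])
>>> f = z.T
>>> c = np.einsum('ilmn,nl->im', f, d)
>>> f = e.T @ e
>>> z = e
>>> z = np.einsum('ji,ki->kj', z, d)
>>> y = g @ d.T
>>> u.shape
(23, 7)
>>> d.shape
(7, 23)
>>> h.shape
(17, 17, 17, 5)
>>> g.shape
(23, 23)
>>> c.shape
(5, 23)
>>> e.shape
(17, 23)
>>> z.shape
(7, 17)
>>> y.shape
(23, 7)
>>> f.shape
(23, 23)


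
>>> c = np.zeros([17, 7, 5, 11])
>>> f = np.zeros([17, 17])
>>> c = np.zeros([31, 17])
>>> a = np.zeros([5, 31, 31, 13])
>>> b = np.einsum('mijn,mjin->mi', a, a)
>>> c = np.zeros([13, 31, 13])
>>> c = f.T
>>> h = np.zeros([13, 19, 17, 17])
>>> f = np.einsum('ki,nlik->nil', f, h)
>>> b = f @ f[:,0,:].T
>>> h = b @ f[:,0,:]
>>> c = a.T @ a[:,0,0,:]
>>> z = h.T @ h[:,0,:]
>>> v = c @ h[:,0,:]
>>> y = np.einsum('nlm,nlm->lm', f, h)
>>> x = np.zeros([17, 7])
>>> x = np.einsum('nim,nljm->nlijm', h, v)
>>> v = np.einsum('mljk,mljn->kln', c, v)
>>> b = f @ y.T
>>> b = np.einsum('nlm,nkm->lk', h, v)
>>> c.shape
(13, 31, 31, 13)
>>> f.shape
(13, 17, 19)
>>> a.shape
(5, 31, 31, 13)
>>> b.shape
(17, 31)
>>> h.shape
(13, 17, 19)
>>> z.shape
(19, 17, 19)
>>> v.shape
(13, 31, 19)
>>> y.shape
(17, 19)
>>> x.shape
(13, 31, 17, 31, 19)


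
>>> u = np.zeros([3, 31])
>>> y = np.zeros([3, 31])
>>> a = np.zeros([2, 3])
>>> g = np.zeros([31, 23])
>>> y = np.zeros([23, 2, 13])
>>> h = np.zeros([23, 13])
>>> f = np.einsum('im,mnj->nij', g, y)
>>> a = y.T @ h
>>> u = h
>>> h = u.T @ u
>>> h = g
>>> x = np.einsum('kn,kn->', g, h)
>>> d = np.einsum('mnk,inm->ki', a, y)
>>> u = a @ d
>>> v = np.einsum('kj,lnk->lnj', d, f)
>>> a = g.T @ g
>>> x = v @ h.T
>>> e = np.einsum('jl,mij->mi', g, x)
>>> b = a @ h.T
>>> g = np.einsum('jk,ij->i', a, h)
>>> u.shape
(13, 2, 23)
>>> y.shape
(23, 2, 13)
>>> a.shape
(23, 23)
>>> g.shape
(31,)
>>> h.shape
(31, 23)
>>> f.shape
(2, 31, 13)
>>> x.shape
(2, 31, 31)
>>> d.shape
(13, 23)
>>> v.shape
(2, 31, 23)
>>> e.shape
(2, 31)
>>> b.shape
(23, 31)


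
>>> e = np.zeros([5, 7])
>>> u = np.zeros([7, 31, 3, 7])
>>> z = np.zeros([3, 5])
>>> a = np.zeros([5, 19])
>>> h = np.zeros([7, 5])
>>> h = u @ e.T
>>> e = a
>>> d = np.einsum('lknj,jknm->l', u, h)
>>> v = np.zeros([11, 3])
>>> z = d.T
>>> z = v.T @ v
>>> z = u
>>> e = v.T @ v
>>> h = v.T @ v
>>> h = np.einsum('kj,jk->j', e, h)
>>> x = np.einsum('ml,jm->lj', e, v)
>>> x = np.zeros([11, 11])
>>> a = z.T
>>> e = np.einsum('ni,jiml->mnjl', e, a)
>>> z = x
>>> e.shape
(31, 3, 7, 7)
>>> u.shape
(7, 31, 3, 7)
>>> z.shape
(11, 11)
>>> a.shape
(7, 3, 31, 7)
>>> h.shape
(3,)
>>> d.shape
(7,)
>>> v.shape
(11, 3)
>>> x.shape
(11, 11)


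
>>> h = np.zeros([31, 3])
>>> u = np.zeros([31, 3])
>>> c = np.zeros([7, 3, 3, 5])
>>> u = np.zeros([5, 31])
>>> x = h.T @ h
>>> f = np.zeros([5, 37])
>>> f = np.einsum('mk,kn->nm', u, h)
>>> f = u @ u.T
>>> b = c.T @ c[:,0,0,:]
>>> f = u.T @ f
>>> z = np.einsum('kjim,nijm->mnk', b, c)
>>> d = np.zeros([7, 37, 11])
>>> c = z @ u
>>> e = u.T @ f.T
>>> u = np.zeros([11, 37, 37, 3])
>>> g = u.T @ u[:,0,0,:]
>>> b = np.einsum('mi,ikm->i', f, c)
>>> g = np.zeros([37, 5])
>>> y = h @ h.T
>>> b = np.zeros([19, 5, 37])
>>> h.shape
(31, 3)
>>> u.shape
(11, 37, 37, 3)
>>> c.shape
(5, 7, 31)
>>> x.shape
(3, 3)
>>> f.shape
(31, 5)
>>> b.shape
(19, 5, 37)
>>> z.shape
(5, 7, 5)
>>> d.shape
(7, 37, 11)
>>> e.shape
(31, 31)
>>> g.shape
(37, 5)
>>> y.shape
(31, 31)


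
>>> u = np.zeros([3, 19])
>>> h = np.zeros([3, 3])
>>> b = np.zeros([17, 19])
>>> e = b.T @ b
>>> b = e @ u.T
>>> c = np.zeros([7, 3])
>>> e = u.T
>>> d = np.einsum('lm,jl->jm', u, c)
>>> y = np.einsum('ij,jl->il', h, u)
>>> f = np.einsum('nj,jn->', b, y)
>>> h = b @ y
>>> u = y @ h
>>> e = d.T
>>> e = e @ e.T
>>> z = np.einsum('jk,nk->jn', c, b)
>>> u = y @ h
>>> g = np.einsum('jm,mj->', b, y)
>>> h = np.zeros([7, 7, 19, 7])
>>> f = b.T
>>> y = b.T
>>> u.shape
(3, 19)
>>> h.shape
(7, 7, 19, 7)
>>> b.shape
(19, 3)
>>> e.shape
(19, 19)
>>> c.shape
(7, 3)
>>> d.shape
(7, 19)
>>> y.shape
(3, 19)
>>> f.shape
(3, 19)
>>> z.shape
(7, 19)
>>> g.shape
()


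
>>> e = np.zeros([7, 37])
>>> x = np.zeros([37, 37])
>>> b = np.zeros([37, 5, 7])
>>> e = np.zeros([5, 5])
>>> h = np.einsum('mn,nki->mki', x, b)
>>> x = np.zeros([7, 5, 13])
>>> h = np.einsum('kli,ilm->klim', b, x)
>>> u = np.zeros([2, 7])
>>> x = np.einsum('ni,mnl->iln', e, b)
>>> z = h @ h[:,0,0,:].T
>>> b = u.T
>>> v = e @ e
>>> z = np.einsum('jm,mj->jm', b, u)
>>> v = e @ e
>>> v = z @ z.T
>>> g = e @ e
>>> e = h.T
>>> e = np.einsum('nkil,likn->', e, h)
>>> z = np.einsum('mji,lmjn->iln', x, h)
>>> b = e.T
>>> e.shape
()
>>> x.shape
(5, 7, 5)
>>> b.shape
()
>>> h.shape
(37, 5, 7, 13)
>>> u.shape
(2, 7)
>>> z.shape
(5, 37, 13)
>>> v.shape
(7, 7)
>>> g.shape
(5, 5)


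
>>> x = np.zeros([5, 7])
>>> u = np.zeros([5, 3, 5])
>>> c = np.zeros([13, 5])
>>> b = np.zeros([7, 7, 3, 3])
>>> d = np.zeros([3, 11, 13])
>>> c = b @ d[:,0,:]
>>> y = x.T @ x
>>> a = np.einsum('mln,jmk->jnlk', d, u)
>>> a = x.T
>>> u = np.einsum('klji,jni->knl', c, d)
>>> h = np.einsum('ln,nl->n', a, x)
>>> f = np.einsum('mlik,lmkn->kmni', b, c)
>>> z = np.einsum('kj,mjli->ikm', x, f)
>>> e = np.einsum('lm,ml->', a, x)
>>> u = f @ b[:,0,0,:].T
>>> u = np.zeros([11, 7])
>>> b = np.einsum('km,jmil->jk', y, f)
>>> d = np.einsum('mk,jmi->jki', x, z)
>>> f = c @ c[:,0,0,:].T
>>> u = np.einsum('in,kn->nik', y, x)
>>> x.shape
(5, 7)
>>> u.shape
(7, 7, 5)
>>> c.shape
(7, 7, 3, 13)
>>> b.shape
(3, 7)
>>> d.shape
(3, 7, 3)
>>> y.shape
(7, 7)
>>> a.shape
(7, 5)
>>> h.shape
(5,)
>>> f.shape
(7, 7, 3, 7)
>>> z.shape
(3, 5, 3)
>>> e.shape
()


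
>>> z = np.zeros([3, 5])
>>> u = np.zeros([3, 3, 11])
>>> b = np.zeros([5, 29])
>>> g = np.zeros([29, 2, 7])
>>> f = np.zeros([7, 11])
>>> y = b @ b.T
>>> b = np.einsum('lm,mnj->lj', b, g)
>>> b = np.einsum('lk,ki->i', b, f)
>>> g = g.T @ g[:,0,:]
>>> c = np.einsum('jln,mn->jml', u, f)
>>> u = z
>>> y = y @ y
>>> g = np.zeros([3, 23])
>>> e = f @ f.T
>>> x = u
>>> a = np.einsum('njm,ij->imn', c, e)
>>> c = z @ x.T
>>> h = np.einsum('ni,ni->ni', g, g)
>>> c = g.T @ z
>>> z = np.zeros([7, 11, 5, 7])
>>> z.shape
(7, 11, 5, 7)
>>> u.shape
(3, 5)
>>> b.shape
(11,)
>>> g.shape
(3, 23)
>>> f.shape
(7, 11)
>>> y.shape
(5, 5)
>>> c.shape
(23, 5)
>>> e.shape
(7, 7)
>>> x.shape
(3, 5)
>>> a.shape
(7, 3, 3)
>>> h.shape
(3, 23)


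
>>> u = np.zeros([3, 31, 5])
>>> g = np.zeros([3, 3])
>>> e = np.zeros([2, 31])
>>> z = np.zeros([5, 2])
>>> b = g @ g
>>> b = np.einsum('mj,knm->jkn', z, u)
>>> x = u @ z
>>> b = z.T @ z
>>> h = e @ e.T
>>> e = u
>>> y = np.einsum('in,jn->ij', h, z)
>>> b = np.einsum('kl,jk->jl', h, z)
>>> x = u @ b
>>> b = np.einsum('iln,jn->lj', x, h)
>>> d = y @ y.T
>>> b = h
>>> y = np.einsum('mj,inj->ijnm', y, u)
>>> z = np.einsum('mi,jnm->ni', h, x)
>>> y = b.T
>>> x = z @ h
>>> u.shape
(3, 31, 5)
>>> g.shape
(3, 3)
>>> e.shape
(3, 31, 5)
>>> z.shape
(31, 2)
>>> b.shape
(2, 2)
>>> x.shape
(31, 2)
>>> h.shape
(2, 2)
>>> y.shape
(2, 2)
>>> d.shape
(2, 2)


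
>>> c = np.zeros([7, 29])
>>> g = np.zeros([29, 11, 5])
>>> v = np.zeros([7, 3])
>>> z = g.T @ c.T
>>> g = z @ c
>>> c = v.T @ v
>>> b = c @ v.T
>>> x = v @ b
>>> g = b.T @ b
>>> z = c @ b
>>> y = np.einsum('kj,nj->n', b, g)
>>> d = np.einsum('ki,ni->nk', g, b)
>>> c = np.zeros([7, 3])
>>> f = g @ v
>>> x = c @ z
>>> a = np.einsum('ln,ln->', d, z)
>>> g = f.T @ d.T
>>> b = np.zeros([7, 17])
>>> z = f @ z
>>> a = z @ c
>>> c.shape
(7, 3)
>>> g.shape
(3, 3)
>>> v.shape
(7, 3)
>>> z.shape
(7, 7)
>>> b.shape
(7, 17)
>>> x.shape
(7, 7)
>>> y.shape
(7,)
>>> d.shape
(3, 7)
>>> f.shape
(7, 3)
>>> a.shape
(7, 3)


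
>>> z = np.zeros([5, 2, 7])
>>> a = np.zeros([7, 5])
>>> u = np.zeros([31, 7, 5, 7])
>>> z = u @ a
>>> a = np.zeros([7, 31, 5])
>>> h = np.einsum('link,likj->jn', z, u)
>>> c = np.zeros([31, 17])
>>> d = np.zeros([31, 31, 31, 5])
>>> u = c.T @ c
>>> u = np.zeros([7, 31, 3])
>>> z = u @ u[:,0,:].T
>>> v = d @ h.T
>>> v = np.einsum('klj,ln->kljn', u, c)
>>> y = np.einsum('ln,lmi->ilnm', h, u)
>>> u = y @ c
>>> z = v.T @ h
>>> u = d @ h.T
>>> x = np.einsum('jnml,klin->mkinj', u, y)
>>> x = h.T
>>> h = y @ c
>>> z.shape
(17, 3, 31, 5)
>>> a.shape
(7, 31, 5)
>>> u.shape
(31, 31, 31, 7)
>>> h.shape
(3, 7, 5, 17)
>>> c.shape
(31, 17)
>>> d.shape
(31, 31, 31, 5)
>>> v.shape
(7, 31, 3, 17)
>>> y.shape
(3, 7, 5, 31)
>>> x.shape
(5, 7)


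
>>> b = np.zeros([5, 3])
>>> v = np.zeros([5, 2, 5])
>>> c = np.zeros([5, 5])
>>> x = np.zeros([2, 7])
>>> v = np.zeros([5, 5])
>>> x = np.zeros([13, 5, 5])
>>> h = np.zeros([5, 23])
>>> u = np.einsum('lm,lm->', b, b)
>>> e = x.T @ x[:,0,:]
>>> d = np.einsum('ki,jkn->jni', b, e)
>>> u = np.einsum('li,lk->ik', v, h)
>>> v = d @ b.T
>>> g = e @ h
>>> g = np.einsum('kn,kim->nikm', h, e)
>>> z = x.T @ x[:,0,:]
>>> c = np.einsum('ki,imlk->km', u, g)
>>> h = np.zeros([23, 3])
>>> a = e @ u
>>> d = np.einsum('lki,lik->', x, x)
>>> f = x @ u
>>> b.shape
(5, 3)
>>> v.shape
(5, 5, 5)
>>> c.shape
(5, 5)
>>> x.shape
(13, 5, 5)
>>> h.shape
(23, 3)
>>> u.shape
(5, 23)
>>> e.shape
(5, 5, 5)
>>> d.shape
()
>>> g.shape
(23, 5, 5, 5)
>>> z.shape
(5, 5, 5)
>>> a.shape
(5, 5, 23)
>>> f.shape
(13, 5, 23)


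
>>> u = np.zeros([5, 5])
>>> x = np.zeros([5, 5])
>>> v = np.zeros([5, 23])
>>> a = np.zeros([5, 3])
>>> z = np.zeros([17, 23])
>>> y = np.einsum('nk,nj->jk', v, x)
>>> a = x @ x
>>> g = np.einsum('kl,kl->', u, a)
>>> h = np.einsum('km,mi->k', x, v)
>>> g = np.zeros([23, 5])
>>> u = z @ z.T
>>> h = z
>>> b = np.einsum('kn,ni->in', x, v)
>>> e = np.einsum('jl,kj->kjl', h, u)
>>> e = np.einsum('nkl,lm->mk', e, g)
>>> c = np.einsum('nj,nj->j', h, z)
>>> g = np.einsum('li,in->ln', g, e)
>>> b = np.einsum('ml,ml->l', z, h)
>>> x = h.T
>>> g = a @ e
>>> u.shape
(17, 17)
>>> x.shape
(23, 17)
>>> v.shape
(5, 23)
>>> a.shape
(5, 5)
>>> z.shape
(17, 23)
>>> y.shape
(5, 23)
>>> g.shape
(5, 17)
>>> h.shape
(17, 23)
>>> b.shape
(23,)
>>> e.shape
(5, 17)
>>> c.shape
(23,)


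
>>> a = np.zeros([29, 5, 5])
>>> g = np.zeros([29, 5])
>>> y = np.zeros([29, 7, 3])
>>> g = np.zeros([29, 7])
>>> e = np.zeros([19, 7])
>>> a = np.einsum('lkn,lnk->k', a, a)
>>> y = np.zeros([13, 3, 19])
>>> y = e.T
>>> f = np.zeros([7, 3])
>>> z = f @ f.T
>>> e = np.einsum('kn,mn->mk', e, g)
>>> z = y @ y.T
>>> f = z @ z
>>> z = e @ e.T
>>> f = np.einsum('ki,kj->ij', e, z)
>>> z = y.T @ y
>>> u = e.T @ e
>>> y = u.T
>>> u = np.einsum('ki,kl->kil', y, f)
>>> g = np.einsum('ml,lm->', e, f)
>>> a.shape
(5,)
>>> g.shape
()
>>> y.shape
(19, 19)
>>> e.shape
(29, 19)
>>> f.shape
(19, 29)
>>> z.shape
(19, 19)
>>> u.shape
(19, 19, 29)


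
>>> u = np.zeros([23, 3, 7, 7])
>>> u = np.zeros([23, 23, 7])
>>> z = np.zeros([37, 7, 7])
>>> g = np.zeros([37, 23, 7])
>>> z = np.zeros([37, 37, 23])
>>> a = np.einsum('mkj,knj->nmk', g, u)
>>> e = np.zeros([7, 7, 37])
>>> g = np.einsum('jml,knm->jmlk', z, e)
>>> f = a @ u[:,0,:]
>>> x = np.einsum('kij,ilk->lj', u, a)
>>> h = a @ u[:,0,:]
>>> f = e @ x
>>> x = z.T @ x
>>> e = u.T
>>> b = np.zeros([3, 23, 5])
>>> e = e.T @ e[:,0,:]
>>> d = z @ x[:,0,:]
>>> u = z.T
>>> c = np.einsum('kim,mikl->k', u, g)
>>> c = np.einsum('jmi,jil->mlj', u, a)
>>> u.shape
(23, 37, 37)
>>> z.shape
(37, 37, 23)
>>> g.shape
(37, 37, 23, 7)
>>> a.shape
(23, 37, 23)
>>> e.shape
(23, 23, 23)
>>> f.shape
(7, 7, 7)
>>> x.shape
(23, 37, 7)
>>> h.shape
(23, 37, 7)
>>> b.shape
(3, 23, 5)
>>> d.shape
(37, 37, 7)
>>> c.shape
(37, 23, 23)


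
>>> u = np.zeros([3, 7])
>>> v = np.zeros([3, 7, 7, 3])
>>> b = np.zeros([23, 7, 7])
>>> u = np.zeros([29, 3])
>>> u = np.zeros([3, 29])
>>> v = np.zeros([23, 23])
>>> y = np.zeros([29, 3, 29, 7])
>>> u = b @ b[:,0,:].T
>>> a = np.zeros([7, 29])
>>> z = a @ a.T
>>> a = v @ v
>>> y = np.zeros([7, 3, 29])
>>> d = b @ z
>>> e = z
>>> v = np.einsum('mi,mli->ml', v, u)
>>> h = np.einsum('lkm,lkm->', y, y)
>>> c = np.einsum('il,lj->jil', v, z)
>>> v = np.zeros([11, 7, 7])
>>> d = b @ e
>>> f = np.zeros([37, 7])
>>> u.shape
(23, 7, 23)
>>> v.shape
(11, 7, 7)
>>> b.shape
(23, 7, 7)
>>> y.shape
(7, 3, 29)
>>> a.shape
(23, 23)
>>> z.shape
(7, 7)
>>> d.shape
(23, 7, 7)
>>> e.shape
(7, 7)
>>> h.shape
()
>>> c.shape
(7, 23, 7)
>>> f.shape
(37, 7)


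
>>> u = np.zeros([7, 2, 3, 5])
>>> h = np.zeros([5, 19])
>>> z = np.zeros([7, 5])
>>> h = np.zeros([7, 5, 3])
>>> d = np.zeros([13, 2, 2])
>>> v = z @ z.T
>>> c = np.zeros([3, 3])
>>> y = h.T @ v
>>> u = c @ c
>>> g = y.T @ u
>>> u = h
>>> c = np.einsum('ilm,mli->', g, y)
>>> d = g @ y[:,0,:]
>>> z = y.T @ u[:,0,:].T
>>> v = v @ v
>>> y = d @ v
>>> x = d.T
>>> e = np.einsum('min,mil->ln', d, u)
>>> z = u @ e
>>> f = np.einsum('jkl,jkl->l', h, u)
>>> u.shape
(7, 5, 3)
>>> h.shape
(7, 5, 3)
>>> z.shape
(7, 5, 7)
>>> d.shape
(7, 5, 7)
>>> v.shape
(7, 7)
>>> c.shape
()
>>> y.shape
(7, 5, 7)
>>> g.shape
(7, 5, 3)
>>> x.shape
(7, 5, 7)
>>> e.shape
(3, 7)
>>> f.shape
(3,)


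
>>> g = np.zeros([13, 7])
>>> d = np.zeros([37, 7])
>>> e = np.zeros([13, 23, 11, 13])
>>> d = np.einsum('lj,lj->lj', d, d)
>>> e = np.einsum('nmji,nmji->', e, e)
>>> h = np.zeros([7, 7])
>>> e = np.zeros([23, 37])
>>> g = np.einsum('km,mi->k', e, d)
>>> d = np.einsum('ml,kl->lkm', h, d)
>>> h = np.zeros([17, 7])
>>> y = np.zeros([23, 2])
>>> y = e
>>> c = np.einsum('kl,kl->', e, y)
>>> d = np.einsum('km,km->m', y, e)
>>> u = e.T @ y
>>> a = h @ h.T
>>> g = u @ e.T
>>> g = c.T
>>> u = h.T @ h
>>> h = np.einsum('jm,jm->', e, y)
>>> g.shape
()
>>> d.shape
(37,)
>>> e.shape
(23, 37)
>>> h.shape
()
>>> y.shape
(23, 37)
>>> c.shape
()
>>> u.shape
(7, 7)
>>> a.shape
(17, 17)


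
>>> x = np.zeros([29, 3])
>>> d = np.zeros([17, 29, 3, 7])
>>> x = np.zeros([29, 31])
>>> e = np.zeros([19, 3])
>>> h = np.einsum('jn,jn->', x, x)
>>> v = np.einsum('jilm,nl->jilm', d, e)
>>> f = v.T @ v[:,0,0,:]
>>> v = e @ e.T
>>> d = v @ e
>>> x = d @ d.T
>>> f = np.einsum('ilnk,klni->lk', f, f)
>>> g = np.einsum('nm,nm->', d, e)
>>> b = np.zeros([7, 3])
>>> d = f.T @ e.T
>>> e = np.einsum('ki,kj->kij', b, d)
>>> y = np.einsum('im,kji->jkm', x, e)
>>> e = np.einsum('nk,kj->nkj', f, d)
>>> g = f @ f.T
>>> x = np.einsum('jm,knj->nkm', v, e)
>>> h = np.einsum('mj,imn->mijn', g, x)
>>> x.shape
(7, 3, 19)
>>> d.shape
(7, 19)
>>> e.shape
(3, 7, 19)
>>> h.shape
(3, 7, 3, 19)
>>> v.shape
(19, 19)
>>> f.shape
(3, 7)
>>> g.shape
(3, 3)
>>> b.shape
(7, 3)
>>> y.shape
(3, 7, 19)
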